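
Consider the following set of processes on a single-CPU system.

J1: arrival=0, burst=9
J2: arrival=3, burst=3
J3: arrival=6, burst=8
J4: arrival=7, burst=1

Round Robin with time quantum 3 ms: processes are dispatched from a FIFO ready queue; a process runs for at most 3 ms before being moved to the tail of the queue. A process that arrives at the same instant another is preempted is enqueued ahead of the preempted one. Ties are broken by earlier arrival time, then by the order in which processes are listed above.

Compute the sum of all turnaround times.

40

Timeline: | J1 0-3 | J2 3-6 | J1 6-9 | J3 9-12 | J4 12-13 | J1 13-16 | J3 16-21 |
Completion: J1=16  J2=6  J3=21  J4=13
Turnaround (C−A): J1=16  J2=3  J3=15  J4=6
Turnaround = completion − arrival: J1=16, J2=3, J3=15, J4=6
Total turnaround = 16 + 3 + 15 + 6 = 40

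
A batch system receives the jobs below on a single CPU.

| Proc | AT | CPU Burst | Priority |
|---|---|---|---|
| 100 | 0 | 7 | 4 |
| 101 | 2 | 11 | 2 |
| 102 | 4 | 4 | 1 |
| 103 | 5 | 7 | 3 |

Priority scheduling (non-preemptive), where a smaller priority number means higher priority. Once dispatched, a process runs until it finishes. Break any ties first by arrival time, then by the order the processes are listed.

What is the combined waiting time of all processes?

Gantt: | 100 0-7 | 102 7-11 | 101 11-22 | 103 22-29 |
Completion: 100=7  101=22  102=11  103=29
Turnaround (C−A): 100=7  101=20  102=7  103=24
Waiting = turnaround − burst: 100=0, 101=9, 102=3, 103=17
Total waiting = 0 + 9 + 3 + 17 = 29

29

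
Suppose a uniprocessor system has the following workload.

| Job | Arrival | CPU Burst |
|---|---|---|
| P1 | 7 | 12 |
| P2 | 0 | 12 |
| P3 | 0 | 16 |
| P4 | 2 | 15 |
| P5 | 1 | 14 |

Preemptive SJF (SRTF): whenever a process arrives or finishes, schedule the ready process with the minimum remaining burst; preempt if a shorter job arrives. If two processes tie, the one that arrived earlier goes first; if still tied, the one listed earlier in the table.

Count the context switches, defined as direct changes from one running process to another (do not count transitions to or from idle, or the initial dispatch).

4

Timeline: | P2 0-12 | P1 12-24 | P5 24-38 | P4 38-53 | P3 53-69 |
Completion: P1=24  P2=12  P3=69  P4=53  P5=38
Turnaround (C−A): P1=17  P2=12  P3=69  P4=51  P5=37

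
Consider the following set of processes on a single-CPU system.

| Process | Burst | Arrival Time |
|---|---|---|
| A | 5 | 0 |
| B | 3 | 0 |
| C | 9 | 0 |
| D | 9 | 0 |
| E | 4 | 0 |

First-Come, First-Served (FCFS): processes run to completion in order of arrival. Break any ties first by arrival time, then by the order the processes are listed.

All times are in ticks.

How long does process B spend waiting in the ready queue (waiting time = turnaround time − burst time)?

Schedule: | A 0-5 | B 5-8 | C 8-17 | D 17-26 | E 26-30 |
Completion: A=5  B=8  C=17  D=26  E=30
Turnaround (C−A): A=5  B=8  C=17  D=26  E=30
Waiting(B) = turnaround − burst = 8 − 3 = 5

5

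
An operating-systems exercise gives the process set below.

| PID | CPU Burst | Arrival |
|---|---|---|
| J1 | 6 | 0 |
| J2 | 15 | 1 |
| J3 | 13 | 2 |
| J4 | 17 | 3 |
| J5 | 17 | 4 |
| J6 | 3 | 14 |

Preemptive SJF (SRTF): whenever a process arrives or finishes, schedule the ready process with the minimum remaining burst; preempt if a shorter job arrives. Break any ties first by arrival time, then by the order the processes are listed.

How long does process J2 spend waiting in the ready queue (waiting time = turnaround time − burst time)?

21

Timeline: | J1 0-6 | J3 6-14 | J6 14-17 | J3 17-22 | J2 22-37 | J4 37-54 | J5 54-71 |
Completion: J1=6  J2=37  J3=22  J4=54  J5=71  J6=17
Turnaround (C−A): J1=6  J2=36  J3=20  J4=51  J5=67  J6=3
Waiting(J2) = turnaround − burst = 36 − 15 = 21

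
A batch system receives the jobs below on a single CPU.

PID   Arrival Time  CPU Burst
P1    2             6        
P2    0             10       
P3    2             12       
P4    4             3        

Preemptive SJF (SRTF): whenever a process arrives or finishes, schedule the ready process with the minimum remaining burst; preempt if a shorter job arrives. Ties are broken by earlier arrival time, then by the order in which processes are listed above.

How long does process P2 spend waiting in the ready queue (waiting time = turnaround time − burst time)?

9

Timeline: | P2 0-2 | P1 2-4 | P4 4-7 | P1 7-11 | P2 11-19 | P3 19-31 |
Completion: P1=11  P2=19  P3=31  P4=7
Turnaround (C−A): P1=9  P2=19  P3=29  P4=3
Waiting(P2) = turnaround − burst = 19 − 10 = 9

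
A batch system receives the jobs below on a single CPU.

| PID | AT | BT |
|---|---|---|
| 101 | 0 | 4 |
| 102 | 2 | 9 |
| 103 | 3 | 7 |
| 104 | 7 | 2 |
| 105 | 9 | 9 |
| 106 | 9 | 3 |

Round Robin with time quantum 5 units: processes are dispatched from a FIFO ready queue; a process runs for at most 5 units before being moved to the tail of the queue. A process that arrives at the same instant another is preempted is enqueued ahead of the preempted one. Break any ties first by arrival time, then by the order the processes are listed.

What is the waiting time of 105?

Timeline: | 101 0-4 | 102 4-9 | 103 9-14 | 104 14-16 | 105 16-21 | 106 21-24 | 102 24-28 | 103 28-30 | 105 30-34 |
Completion: 101=4  102=28  103=30  104=16  105=34  106=24
Waiting(105) = turnaround − burst = 25 − 9 = 16

16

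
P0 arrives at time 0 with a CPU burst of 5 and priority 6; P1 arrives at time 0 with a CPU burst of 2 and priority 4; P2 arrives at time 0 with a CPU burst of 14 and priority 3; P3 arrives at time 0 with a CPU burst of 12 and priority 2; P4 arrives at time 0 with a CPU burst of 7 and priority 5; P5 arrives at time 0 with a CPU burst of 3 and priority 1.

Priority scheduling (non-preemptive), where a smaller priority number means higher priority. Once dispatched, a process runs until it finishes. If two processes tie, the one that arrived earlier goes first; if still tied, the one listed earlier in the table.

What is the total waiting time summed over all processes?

Schedule: | P5 0-3 | P3 3-15 | P2 15-29 | P1 29-31 | P4 31-38 | P0 38-43 |
Completion: P0=43  P1=31  P2=29  P3=15  P4=38  P5=3
Turnaround (C−A): P0=43  P1=31  P2=29  P3=15  P4=38  P5=3
Waiting = turnaround − burst: P0=38, P1=29, P2=15, P3=3, P4=31, P5=0
Total waiting = 38 + 29 + 15 + 3 + 31 + 0 = 116

116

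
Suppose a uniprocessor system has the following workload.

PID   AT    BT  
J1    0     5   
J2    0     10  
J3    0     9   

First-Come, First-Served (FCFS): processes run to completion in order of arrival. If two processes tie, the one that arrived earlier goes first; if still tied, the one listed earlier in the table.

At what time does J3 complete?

Timeline: | J1 0-5 | J2 5-15 | J3 15-24 |
Completion: J1=5  J2=15  J3=24

24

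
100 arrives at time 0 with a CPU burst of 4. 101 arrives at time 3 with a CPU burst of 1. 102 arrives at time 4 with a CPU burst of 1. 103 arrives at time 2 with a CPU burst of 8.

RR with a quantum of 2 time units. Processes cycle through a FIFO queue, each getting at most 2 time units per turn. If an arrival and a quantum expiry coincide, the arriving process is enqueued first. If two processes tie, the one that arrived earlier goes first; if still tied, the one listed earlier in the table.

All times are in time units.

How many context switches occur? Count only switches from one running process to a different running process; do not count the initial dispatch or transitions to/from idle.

Timeline: | 100 0-2 | 103 2-4 | 100 4-6 | 101 6-7 | 102 7-8 | 103 8-14 |
Completion: 100=6  101=7  102=8  103=14

5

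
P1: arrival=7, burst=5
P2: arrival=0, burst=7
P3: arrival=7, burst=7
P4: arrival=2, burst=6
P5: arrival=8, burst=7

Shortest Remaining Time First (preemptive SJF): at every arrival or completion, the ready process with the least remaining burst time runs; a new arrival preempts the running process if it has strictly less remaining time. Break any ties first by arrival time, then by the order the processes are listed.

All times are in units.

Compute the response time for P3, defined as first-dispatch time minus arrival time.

11

Gantt: | P2 0-7 | P1 7-12 | P4 12-18 | P3 18-25 | P5 25-32 |
Completion: P1=12  P2=7  P3=25  P4=18  P5=32
Response(P3) = first start − arrival = 18 − 7 = 11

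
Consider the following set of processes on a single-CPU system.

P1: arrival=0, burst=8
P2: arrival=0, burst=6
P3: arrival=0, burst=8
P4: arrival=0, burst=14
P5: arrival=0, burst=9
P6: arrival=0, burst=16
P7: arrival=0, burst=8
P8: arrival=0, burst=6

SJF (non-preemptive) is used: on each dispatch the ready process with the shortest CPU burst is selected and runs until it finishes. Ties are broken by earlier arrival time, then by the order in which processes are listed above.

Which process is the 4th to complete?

Gantt: | P2 0-6 | P8 6-12 | P1 12-20 | P3 20-28 | P7 28-36 | P5 36-45 | P4 45-59 | P6 59-75 |
Completion: P1=20  P2=6  P3=28  P4=59  P5=45  P6=75  P7=36  P8=12
Finish order: P2 → P8 → P1 → P3 → P7 → P5 → P4 → P6

P3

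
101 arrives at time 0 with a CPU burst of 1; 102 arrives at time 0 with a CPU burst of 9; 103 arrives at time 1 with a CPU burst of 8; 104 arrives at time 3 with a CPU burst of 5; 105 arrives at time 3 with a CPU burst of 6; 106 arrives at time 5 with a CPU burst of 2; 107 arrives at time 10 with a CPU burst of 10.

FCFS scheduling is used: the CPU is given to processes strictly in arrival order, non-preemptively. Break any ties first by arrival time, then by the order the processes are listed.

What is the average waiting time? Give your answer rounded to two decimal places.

12.86

Schedule: | 101 0-1 | 102 1-10 | 103 10-18 | 104 18-23 | 105 23-29 | 106 29-31 | 107 31-41 |
Completion: 101=1  102=10  103=18  104=23  105=29  106=31  107=41
Turnaround (C−A): 101=1  102=10  103=17  104=20  105=26  106=26  107=31
Waiting times: 101=0, 102=1, 103=9, 104=15, 105=20, 106=24, 107=21
Average waiting = (0+1+9+15+20+24+21) / 7 = 90/7 = 12.86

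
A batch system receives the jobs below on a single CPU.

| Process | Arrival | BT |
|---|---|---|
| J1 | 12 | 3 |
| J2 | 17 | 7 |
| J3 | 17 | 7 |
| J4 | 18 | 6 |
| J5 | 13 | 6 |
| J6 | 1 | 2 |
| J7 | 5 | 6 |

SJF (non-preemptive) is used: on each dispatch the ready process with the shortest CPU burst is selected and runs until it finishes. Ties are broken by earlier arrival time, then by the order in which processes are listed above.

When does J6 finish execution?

Schedule: | idle 0-1 | J6 1-3 | idle 3-5 | J7 5-11 | idle 11-12 | J1 12-15 | J5 15-21 | J4 21-27 | J2 27-34 | J3 34-41 |
Completion: J1=15  J2=34  J3=41  J4=27  J5=21  J6=3  J7=11
Turnaround (C−A): J1=3  J2=17  J3=24  J4=9  J5=8  J6=2  J7=6

3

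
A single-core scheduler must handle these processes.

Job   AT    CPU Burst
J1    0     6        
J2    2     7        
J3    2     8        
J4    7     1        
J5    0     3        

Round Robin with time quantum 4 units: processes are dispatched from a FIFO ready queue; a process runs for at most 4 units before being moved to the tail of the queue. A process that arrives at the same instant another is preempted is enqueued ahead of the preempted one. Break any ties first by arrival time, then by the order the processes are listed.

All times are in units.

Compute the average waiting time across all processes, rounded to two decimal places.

10.40

Gantt: | J1 0-4 | J5 4-7 | J2 7-11 | J3 11-15 | J1 15-17 | J4 17-18 | J2 18-21 | J3 21-25 |
Completion: J1=17  J2=21  J3=25  J4=18  J5=7
Turnaround (C−A): J1=17  J2=19  J3=23  J4=11  J5=7
Waiting times: J1=11, J2=12, J3=15, J4=10, J5=4
Average waiting = (11+12+15+10+4) / 5 = 52/5 = 10.40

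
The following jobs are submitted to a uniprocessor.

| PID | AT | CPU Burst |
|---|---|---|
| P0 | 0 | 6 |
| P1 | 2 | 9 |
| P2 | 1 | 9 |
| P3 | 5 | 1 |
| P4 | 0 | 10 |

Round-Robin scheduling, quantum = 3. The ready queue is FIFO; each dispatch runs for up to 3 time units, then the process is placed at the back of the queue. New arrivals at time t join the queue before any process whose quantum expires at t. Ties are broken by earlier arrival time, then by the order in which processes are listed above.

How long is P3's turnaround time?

Schedule: | P0 0-3 | P4 3-6 | P2 6-9 | P1 9-12 | P0 12-15 | P3 15-16 | P4 16-19 | P2 19-22 | P1 22-25 | P4 25-28 | P2 28-31 | P1 31-34 | P4 34-35 |
Completion: P0=15  P1=34  P2=31  P3=16  P4=35
Turnaround (C−A): P0=15  P1=32  P2=30  P3=11  P4=35
Turnaround(P3) = completion − arrival = 16 − 5 = 11

11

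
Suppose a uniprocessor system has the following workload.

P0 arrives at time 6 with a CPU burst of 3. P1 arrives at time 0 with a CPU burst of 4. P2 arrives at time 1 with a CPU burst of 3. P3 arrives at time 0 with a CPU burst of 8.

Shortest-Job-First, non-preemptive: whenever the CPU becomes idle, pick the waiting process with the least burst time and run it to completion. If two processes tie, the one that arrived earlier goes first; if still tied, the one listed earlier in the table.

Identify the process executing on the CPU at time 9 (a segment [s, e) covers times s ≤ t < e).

Schedule: | P1 0-4 | P2 4-7 | P0 7-10 | P3 10-18 |
Completion: P0=10  P1=4  P2=7  P3=18
Turnaround (C−A): P0=4  P1=4  P2=6  P3=18

P0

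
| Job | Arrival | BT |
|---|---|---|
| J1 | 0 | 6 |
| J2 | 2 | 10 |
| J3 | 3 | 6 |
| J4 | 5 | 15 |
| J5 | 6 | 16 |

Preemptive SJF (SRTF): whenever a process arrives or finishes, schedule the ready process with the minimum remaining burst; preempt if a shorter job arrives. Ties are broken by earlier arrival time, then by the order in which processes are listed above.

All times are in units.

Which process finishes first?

J1

Schedule: | J1 0-6 | J3 6-12 | J2 12-22 | J4 22-37 | J5 37-53 |
Completion: J1=6  J2=22  J3=12  J4=37  J5=53
Finish order: J1 → J3 → J2 → J4 → J5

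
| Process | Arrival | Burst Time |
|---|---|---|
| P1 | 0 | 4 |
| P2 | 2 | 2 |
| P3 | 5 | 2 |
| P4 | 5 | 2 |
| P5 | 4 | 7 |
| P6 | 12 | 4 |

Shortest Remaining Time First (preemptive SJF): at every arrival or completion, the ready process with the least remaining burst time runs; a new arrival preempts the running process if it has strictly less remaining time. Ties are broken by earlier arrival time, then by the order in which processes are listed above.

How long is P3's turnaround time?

3

Gantt: | P1 0-4 | P2 4-6 | P3 6-8 | P4 8-10 | P5 10-12 | P6 12-16 | P5 16-21 |
Completion: P1=4  P2=6  P3=8  P4=10  P5=21  P6=16
Turnaround (C−A): P1=4  P2=4  P3=3  P4=5  P5=17  P6=4
Turnaround(P3) = completion − arrival = 8 − 5 = 3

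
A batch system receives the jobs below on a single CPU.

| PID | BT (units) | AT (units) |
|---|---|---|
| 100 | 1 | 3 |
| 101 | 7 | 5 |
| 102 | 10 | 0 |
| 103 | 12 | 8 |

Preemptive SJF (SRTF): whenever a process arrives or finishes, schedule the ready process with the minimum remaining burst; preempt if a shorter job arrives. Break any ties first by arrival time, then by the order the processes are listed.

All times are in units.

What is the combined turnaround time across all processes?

47

Gantt: | 102 0-3 | 100 3-4 | 102 4-11 | 101 11-18 | 103 18-30 |
Completion: 100=4  101=18  102=11  103=30
Turnaround = completion − arrival: 100=1, 101=13, 102=11, 103=22
Total turnaround = 1 + 13 + 11 + 22 = 47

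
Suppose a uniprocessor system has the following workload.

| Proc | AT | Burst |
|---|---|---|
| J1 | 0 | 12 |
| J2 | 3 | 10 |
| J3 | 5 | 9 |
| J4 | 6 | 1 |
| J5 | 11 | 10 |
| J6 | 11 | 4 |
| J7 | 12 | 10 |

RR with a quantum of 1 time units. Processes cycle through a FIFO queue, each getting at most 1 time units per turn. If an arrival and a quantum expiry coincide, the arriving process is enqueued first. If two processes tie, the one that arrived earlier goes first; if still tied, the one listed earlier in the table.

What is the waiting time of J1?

Gantt: | J1 0-3 | J2 3-4 | J1 4-5 | J2 5-6 | J3 6-7 | J1 7-8 | J4 8-9 | J2 9-10 | J3 10-11 | J1 11-12 | J2 12-13 | J5 13-14 | J6 14-15 | J3 15-16 | J7 16-17 | J1 17-18 | J2 18-19 | J5 19-20 | J6 20-21 | J3 21-22 | J7 22-23 | J1 23-24 | J2 24-25 | J5 25-26 | J6 26-27 | J3 27-28 | J7 28-29 | J1 29-30 | J2 30-31 | J5 31-32 | J6 32-33 | J3 33-34 | J7 34-35 | J1 35-36 | J2 36-37 | J5 37-38 | J3 38-39 | J7 39-40 | J1 40-41 | J2 41-42 | J5 42-43 | J3 43-44 | J7 44-45 | J1 45-46 | J2 46-47 | J5 47-48 | J3 48-49 | J7 49-50 | J5 50-51 | J7 51-52 | J5 52-53 | J7 53-54 | J5 54-55 | J7 55-56 |
Completion: J1=46  J2=47  J3=49  J4=9  J5=55  J6=33  J7=56
Turnaround (C−A): J1=46  J2=44  J3=44  J4=3  J5=44  J6=22  J7=44
Waiting(J1) = turnaround − burst = 46 − 12 = 34

34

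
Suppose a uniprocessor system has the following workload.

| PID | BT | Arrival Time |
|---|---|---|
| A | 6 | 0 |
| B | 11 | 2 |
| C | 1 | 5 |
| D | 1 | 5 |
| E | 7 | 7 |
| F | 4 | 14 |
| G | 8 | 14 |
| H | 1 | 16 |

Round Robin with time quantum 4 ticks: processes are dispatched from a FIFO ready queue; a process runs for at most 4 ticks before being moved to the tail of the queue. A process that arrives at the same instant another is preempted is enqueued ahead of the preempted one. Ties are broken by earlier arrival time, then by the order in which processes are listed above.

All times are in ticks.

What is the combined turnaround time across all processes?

Schedule: | A 0-4 | B 4-8 | A 8-10 | C 10-11 | D 11-12 | E 12-16 | B 16-20 | F 20-24 | G 24-28 | H 28-29 | E 29-32 | B 32-35 | G 35-39 |
Completion: A=10  B=35  C=11  D=12  E=32  F=24  G=39  H=29
Turnaround (C−A): A=10  B=33  C=6  D=7  E=25  F=10  G=25  H=13
Turnaround = completion − arrival: A=10, B=33, C=6, D=7, E=25, F=10, G=25, H=13
Total turnaround = 10 + 33 + 6 + 7 + 25 + 10 + 25 + 13 = 129

129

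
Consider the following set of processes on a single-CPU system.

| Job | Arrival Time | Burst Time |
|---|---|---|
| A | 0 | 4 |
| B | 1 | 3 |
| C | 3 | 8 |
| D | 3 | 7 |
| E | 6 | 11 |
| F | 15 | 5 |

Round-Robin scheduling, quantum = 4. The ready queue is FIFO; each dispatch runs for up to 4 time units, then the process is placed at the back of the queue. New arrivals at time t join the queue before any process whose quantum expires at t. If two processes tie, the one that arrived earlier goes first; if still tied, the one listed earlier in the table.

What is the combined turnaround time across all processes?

109

Timeline: | A 0-4 | B 4-7 | C 7-11 | D 11-15 | E 15-19 | C 19-23 | F 23-27 | D 27-30 | E 30-34 | F 34-35 | E 35-38 |
Completion: A=4  B=7  C=23  D=30  E=38  F=35
Turnaround = completion − arrival: A=4, B=6, C=20, D=27, E=32, F=20
Total turnaround = 4 + 6 + 20 + 27 + 32 + 20 = 109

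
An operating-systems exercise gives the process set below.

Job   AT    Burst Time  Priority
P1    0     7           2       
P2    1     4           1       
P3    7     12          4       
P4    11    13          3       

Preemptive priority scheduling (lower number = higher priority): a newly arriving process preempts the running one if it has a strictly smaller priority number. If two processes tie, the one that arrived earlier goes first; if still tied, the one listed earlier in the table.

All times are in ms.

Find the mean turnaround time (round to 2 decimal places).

Timeline: | P1 0-1 | P2 1-5 | P1 5-11 | P4 11-24 | P3 24-36 |
Completion: P1=11  P2=5  P3=36  P4=24
Turnaround (C−A): P1=11  P2=4  P3=29  P4=13
Turnaround times: P1=11, P2=4, P3=29, P4=13
Average turnaround = (11+4+29+13) / 4 = 57/4 = 14.25

14.25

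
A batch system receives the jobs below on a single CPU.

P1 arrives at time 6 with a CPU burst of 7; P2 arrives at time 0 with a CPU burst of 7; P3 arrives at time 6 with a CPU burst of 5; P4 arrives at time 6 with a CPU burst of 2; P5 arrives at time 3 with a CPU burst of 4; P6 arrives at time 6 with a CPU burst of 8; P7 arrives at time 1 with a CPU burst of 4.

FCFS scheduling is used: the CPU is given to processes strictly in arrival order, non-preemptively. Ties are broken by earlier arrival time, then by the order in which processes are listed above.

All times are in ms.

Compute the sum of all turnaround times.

Schedule: | P2 0-7 | P7 7-11 | P5 11-15 | P1 15-22 | P3 22-27 | P4 27-29 | P6 29-37 |
Completion: P1=22  P2=7  P3=27  P4=29  P5=15  P6=37  P7=11
Turnaround (C−A): P1=16  P2=7  P3=21  P4=23  P5=12  P6=31  P7=10
Turnaround = completion − arrival: P1=16, P2=7, P3=21, P4=23, P5=12, P6=31, P7=10
Total turnaround = 16 + 7 + 21 + 23 + 12 + 31 + 10 = 120

120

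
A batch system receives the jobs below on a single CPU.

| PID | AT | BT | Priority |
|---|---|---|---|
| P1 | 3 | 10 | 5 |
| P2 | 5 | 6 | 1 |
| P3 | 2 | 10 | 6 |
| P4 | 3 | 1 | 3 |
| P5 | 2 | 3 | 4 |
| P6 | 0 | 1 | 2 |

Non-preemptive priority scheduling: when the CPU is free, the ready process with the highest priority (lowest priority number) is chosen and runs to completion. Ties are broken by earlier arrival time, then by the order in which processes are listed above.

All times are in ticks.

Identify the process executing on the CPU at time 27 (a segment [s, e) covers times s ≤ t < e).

P3

Gantt: | P6 0-1 | idle 1-2 | P5 2-5 | P2 5-11 | P4 11-12 | P1 12-22 | P3 22-32 |
Completion: P1=22  P2=11  P3=32  P4=12  P5=5  P6=1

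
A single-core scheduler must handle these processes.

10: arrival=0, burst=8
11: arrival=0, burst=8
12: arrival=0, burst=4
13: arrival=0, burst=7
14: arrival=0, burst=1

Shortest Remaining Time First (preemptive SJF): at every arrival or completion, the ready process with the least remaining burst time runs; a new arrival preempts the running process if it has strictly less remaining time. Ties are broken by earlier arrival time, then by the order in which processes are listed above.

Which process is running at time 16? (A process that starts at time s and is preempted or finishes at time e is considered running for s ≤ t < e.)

Schedule: | 14 0-1 | 12 1-5 | 13 5-12 | 10 12-20 | 11 20-28 |
Completion: 10=20  11=28  12=5  13=12  14=1
Turnaround (C−A): 10=20  11=28  12=5  13=12  14=1

10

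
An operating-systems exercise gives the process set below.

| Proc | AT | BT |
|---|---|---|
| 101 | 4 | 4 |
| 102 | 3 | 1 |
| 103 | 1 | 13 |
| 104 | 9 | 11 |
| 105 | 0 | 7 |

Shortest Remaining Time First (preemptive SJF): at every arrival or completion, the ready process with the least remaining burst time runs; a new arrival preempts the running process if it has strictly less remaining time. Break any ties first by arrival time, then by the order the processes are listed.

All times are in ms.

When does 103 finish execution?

36

Schedule: | 105 0-3 | 102 3-4 | 105 4-8 | 101 8-12 | 104 12-23 | 103 23-36 |
Completion: 101=12  102=4  103=36  104=23  105=8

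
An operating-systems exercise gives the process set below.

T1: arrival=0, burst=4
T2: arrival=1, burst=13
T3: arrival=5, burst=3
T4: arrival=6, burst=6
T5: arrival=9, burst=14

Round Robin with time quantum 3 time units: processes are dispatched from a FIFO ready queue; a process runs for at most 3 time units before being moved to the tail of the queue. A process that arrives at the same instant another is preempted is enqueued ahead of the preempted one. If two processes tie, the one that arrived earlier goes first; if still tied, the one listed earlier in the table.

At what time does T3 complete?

10

Schedule: | T1 0-3 | T2 3-6 | T1 6-7 | T3 7-10 | T4 10-13 | T2 13-16 | T5 16-19 | T4 19-22 | T2 22-25 | T5 25-28 | T2 28-31 | T5 31-34 | T2 34-35 | T5 35-40 |
Completion: T1=7  T2=35  T3=10  T4=22  T5=40
Turnaround (C−A): T1=7  T2=34  T3=5  T4=16  T5=31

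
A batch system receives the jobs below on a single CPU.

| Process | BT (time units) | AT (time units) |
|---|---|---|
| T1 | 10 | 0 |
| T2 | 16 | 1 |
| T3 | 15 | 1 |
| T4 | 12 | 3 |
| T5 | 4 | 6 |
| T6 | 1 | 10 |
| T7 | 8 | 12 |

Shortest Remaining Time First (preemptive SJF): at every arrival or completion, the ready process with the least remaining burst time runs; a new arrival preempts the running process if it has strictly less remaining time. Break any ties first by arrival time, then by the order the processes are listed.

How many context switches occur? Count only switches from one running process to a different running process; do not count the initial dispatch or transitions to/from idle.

6

Schedule: | T1 0-10 | T6 10-11 | T5 11-15 | T7 15-23 | T4 23-35 | T3 35-50 | T2 50-66 |
Completion: T1=10  T2=66  T3=50  T4=35  T5=15  T6=11  T7=23
Turnaround (C−A): T1=10  T2=65  T3=49  T4=32  T5=9  T6=1  T7=11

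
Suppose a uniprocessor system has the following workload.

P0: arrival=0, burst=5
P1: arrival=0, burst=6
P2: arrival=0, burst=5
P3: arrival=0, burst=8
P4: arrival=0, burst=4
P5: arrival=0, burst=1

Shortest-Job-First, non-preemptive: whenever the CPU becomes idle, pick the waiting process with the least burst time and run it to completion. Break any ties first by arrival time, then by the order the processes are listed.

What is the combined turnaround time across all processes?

81

Timeline: | P5 0-1 | P4 1-5 | P0 5-10 | P2 10-15 | P1 15-21 | P3 21-29 |
Completion: P0=10  P1=21  P2=15  P3=29  P4=5  P5=1
Turnaround = completion − arrival: P0=10, P1=21, P2=15, P3=29, P4=5, P5=1
Total turnaround = 10 + 21 + 15 + 29 + 5 + 1 = 81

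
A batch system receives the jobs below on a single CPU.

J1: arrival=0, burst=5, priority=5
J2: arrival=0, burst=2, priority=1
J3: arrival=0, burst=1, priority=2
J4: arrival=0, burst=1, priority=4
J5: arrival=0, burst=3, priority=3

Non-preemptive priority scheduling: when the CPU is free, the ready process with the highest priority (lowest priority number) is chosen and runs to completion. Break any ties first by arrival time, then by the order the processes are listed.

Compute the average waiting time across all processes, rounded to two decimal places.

Gantt: | J2 0-2 | J3 2-3 | J5 3-6 | J4 6-7 | J1 7-12 |
Completion: J1=12  J2=2  J3=3  J4=7  J5=6
Waiting times: J1=7, J2=0, J3=2, J4=6, J5=3
Average waiting = (7+0+2+6+3) / 5 = 18/5 = 3.60

3.60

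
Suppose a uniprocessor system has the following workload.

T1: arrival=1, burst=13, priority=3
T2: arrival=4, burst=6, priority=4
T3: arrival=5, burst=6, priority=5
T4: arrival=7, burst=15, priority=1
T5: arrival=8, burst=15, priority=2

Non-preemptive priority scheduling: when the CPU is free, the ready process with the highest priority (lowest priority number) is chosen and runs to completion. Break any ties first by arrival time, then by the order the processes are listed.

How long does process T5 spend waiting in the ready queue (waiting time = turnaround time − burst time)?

21

Gantt: | idle 0-1 | T1 1-14 | T4 14-29 | T5 29-44 | T2 44-50 | T3 50-56 |
Completion: T1=14  T2=50  T3=56  T4=29  T5=44
Waiting(T5) = turnaround − burst = 36 − 15 = 21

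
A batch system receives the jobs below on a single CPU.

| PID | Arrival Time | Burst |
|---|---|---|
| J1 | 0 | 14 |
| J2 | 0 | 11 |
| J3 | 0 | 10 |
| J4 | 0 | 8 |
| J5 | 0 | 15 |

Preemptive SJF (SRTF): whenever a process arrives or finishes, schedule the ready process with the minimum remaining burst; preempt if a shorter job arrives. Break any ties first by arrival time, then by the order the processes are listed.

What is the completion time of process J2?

Timeline: | J4 0-8 | J3 8-18 | J2 18-29 | J1 29-43 | J5 43-58 |
Completion: J1=43  J2=29  J3=18  J4=8  J5=58
Turnaround (C−A): J1=43  J2=29  J3=18  J4=8  J5=58

29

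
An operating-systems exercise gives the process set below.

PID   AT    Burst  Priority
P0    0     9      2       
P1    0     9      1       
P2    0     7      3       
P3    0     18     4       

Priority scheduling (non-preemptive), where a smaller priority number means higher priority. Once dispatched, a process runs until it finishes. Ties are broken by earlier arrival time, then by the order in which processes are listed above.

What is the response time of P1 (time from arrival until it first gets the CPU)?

Schedule: | P1 0-9 | P0 9-18 | P2 18-25 | P3 25-43 |
Completion: P0=18  P1=9  P2=25  P3=43
Turnaround (C−A): P0=18  P1=9  P2=25  P3=43
Response(P1) = first start − arrival = 0 − 0 = 0

0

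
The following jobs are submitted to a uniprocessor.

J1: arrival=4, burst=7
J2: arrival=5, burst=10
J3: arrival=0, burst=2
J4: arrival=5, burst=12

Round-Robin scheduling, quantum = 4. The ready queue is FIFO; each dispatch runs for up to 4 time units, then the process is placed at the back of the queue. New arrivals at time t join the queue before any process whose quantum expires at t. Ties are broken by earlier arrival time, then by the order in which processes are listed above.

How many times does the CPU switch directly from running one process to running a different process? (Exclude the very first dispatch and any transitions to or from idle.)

Schedule: | J3 0-2 | idle 2-4 | J1 4-8 | J2 8-12 | J4 12-16 | J1 16-19 | J2 19-23 | J4 23-27 | J2 27-29 | J4 29-33 |
Completion: J1=19  J2=29  J3=2  J4=33
Turnaround (C−A): J1=15  J2=24  J3=2  J4=28

7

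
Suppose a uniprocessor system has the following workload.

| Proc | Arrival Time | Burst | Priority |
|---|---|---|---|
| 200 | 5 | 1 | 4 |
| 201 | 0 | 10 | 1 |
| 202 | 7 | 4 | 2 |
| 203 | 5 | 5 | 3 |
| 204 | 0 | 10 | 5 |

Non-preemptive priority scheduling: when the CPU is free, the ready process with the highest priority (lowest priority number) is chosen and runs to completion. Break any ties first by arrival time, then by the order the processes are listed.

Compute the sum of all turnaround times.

76

Schedule: | 201 0-10 | 202 10-14 | 203 14-19 | 200 19-20 | 204 20-30 |
Completion: 200=20  201=10  202=14  203=19  204=30
Turnaround (C−A): 200=15  201=10  202=7  203=14  204=30
Turnaround = completion − arrival: 200=15, 201=10, 202=7, 203=14, 204=30
Total turnaround = 15 + 10 + 7 + 14 + 30 = 76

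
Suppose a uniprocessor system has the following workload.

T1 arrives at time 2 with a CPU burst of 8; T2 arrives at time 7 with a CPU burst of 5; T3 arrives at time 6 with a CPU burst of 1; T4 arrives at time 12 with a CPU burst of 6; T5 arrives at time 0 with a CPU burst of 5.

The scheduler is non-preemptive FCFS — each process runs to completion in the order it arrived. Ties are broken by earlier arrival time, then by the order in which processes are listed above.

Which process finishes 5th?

Schedule: | T5 0-5 | T1 5-13 | T3 13-14 | T2 14-19 | T4 19-25 |
Completion: T1=13  T2=19  T3=14  T4=25  T5=5
Turnaround (C−A): T1=11  T2=12  T3=8  T4=13  T5=5
Finish order: T5 → T1 → T3 → T2 → T4

T4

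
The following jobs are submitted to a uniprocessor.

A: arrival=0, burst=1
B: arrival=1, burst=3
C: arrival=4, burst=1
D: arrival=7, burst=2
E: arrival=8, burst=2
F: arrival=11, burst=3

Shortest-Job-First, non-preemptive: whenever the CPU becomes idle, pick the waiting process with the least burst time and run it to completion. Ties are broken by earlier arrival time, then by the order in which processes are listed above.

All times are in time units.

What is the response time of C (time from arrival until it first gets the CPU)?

Timeline: | A 0-1 | B 1-4 | C 4-5 | idle 5-7 | D 7-9 | E 9-11 | F 11-14 |
Completion: A=1  B=4  C=5  D=9  E=11  F=14
Turnaround (C−A): A=1  B=3  C=1  D=2  E=3  F=3
Response(C) = first start − arrival = 4 − 4 = 0

0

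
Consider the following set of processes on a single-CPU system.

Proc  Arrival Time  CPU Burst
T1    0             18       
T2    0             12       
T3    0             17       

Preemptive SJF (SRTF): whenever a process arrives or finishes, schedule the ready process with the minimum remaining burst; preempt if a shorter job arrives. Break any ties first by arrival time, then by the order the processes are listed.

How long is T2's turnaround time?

12

Gantt: | T2 0-12 | T3 12-29 | T1 29-47 |
Completion: T1=47  T2=12  T3=29
Turnaround (C−A): T1=47  T2=12  T3=29
Turnaround(T2) = completion − arrival = 12 − 0 = 12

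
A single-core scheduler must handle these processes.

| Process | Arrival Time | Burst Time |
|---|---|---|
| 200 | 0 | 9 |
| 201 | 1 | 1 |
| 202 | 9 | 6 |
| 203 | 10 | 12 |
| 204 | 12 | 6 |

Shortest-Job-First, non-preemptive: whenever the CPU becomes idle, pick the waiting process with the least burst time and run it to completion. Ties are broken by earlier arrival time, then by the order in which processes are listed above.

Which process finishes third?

202

Schedule: | 200 0-9 | 201 9-10 | 202 10-16 | 204 16-22 | 203 22-34 |
Completion: 200=9  201=10  202=16  203=34  204=22
Turnaround (C−A): 200=9  201=9  202=7  203=24  204=10
Finish order: 200 → 201 → 202 → 204 → 203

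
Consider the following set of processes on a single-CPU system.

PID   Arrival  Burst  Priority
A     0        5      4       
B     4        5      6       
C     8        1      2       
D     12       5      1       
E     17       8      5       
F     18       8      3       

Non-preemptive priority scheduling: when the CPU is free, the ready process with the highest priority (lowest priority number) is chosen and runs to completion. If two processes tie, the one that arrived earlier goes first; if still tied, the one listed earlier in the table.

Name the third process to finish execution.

C

Gantt: | A 0-5 | B 5-10 | C 10-11 | idle 11-12 | D 12-17 | E 17-25 | F 25-33 |
Completion: A=5  B=10  C=11  D=17  E=25  F=33
Finish order: A → B → C → D → E → F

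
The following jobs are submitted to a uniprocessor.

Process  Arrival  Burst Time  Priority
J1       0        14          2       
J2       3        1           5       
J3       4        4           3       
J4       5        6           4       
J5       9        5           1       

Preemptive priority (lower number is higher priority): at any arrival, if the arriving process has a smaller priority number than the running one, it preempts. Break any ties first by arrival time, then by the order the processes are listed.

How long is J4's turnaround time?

Gantt: | J1 0-9 | J5 9-14 | J1 14-19 | J3 19-23 | J4 23-29 | J2 29-30 |
Completion: J1=19  J2=30  J3=23  J4=29  J5=14
Turnaround(J4) = completion − arrival = 29 − 5 = 24

24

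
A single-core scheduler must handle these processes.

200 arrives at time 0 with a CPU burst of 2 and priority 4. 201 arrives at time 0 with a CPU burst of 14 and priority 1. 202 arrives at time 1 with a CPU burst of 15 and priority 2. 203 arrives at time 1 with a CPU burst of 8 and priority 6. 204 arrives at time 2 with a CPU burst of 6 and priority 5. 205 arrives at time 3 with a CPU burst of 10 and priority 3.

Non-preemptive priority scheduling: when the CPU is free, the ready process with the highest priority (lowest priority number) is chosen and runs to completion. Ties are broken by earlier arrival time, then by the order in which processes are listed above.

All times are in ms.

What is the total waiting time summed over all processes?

Schedule: | 201 0-14 | 202 14-29 | 205 29-39 | 200 39-41 | 204 41-47 | 203 47-55 |
Completion: 200=41  201=14  202=29  203=55  204=47  205=39
Turnaround (C−A): 200=41  201=14  202=28  203=54  204=45  205=36
Waiting = turnaround − burst: 200=39, 201=0, 202=13, 203=46, 204=39, 205=26
Total waiting = 39 + 0 + 13 + 46 + 39 + 26 = 163

163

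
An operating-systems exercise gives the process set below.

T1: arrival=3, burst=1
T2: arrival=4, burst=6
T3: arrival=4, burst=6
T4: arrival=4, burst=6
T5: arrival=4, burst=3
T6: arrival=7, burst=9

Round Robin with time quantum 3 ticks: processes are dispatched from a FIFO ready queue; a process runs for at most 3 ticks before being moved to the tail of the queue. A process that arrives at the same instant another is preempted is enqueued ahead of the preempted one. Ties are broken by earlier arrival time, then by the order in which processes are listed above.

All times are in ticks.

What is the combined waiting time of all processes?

72

Schedule: | idle 0-3 | T1 3-4 | T2 4-7 | T3 7-10 | T4 10-13 | T5 13-16 | T6 16-19 | T2 19-22 | T3 22-25 | T4 25-28 | T6 28-34 |
Completion: T1=4  T2=22  T3=25  T4=28  T5=16  T6=34
Turnaround (C−A): T1=1  T2=18  T3=21  T4=24  T5=12  T6=27
Waiting = turnaround − burst: T1=0, T2=12, T3=15, T4=18, T5=9, T6=18
Total waiting = 0 + 12 + 15 + 18 + 9 + 18 = 72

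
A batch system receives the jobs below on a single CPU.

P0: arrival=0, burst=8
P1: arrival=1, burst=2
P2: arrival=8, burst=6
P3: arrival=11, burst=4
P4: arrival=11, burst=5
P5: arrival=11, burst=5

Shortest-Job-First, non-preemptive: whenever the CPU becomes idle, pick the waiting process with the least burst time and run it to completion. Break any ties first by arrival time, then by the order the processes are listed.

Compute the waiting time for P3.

5

Gantt: | P0 0-8 | P1 8-10 | P2 10-16 | P3 16-20 | P4 20-25 | P5 25-30 |
Completion: P0=8  P1=10  P2=16  P3=20  P4=25  P5=30
Waiting(P3) = turnaround − burst = 9 − 4 = 5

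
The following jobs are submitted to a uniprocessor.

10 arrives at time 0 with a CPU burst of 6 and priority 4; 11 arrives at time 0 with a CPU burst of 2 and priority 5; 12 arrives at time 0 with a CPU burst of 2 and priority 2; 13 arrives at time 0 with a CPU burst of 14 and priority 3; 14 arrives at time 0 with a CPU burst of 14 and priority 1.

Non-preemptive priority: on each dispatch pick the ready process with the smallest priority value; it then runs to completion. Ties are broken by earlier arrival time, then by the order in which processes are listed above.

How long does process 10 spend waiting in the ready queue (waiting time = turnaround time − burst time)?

Timeline: | 14 0-14 | 12 14-16 | 13 16-30 | 10 30-36 | 11 36-38 |
Completion: 10=36  11=38  12=16  13=30  14=14
Turnaround (C−A): 10=36  11=38  12=16  13=30  14=14
Waiting(10) = turnaround − burst = 36 − 6 = 30

30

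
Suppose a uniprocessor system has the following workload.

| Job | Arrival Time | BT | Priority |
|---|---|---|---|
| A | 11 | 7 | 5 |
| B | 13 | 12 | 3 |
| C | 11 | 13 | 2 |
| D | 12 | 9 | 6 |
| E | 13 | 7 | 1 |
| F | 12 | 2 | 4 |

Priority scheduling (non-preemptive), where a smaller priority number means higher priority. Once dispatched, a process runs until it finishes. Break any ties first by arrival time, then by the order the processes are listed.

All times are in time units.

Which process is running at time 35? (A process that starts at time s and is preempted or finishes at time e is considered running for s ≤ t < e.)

B

Schedule: | idle 0-11 | C 11-24 | E 24-31 | B 31-43 | F 43-45 | A 45-52 | D 52-61 |
Completion: A=52  B=43  C=24  D=61  E=31  F=45
Turnaround (C−A): A=41  B=30  C=13  D=49  E=18  F=33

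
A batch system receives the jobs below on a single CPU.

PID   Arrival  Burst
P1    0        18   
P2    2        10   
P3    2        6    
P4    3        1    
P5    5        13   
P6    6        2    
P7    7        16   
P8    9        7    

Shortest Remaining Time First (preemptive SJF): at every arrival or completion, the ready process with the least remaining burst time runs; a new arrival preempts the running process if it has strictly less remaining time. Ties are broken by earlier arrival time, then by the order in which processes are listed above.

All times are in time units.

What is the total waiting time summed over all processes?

133

Timeline: | P1 0-2 | P3 2-3 | P4 3-4 | P3 4-6 | P6 6-8 | P3 8-11 | P8 11-18 | P2 18-28 | P5 28-41 | P1 41-57 | P7 57-73 |
Completion: P1=57  P2=28  P3=11  P4=4  P5=41  P6=8  P7=73  P8=18
Turnaround (C−A): P1=57  P2=26  P3=9  P4=1  P5=36  P6=2  P7=66  P8=9
Waiting = turnaround − burst: P1=39, P2=16, P3=3, P4=0, P5=23, P6=0, P7=50, P8=2
Total waiting = 39 + 16 + 3 + 0 + 23 + 0 + 50 + 2 = 133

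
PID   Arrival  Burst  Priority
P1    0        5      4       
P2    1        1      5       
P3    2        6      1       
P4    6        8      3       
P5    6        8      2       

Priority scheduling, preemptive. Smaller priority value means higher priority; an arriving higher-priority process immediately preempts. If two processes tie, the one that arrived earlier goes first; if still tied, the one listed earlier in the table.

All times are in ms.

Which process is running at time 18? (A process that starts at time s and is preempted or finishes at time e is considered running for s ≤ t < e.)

P4

Timeline: | P1 0-2 | P3 2-8 | P5 8-16 | P4 16-24 | P1 24-27 | P2 27-28 |
Completion: P1=27  P2=28  P3=8  P4=24  P5=16
Turnaround (C−A): P1=27  P2=27  P3=6  P4=18  P5=10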